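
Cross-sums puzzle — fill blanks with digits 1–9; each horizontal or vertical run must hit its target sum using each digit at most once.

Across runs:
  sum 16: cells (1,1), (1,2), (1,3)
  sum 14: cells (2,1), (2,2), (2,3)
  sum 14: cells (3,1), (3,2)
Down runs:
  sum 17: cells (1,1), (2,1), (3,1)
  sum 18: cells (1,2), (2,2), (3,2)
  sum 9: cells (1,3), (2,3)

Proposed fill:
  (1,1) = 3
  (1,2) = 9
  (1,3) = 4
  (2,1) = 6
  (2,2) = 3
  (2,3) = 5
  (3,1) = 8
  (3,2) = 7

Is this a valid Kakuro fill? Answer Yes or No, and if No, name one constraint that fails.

No — the down run (1,2)–(3,2) sums to 19, not 18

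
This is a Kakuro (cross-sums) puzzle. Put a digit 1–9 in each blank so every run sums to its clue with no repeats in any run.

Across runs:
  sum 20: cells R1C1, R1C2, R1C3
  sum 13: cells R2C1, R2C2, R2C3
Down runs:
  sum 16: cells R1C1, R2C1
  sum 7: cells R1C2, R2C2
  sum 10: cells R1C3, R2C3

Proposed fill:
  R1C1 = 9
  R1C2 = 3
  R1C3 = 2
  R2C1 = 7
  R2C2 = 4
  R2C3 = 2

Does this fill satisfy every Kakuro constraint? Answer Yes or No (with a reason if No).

No — the down run R1C3–R2C3 sums to 4, not 10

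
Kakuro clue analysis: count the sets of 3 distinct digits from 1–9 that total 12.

3 distinct digits from 1–9 sum between 6 and 24.

7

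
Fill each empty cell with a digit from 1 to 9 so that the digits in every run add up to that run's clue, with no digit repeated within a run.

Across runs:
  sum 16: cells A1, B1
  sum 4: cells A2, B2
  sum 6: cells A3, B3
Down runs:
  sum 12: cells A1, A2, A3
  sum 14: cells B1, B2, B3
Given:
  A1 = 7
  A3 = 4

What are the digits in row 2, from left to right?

16 in 2 cells must be {7,9}; 4 in 2 cells must be {1,3}.
B1 = 16 − 7 = 9 completes the 16 across.
A2 = 12 − 11 = 1 completes the 12 down.
B2 = 4 − 1 = 3 completes the 4 across.
B3 = 6 − 4 = 2 completes the 6 across.

1 3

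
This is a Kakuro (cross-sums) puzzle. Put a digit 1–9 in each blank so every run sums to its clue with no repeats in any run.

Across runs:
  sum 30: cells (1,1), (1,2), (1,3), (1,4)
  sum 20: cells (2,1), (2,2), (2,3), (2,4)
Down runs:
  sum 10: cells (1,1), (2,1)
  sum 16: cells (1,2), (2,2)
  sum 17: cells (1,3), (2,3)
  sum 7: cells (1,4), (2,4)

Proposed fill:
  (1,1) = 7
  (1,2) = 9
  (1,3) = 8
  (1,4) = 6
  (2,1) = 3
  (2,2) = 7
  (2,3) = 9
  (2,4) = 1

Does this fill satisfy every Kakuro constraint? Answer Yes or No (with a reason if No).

Across: 7+9+8+6=30; 3+7+9+1=20. Down: 7+3=10; 9+7=16; 8+9=17; 6+1=7. No digit repeats within any run.

Yes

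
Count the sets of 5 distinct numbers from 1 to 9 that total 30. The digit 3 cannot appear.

4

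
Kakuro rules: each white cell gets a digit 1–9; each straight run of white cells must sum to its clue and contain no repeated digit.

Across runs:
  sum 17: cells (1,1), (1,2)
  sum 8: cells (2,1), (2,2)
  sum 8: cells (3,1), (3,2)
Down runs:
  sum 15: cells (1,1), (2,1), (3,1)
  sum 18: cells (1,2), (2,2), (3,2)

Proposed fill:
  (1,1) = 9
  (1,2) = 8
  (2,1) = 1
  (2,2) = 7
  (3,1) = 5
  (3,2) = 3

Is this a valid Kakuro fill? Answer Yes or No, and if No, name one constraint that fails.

Yes

Across: 9+8=17; 1+7=8; 5+3=8. Down: 9+1+5=15; 8+7+3=18. No digit repeats within any run.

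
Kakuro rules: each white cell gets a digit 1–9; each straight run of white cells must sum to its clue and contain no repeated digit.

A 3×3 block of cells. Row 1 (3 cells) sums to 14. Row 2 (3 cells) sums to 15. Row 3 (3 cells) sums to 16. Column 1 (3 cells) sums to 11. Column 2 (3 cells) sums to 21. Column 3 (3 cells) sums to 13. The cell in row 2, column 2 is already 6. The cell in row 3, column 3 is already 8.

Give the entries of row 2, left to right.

(3,2) = 7: the only remaining digit allowed by both the 16 across and the 21 down.
(1,2) = 21 − 13 = 8 completes the 21 down.
(3,1) = 16 − 15 = 1 completes the 16 across.
No cell is forced outright now. (1,1) can only be 2 or 4 (the digits allowed by both its 14 across and its 11 down). If (1,1) = 4: that forces (1,3) = 2, after which (2,1) would have to be in {1,2,4,5,7,8} for the 15 across but in {6} for the 11 down — contradiction. So (1,1) = 2.
(1,3) = 14 − 10 = 4 completes the 14 across.
(2,1) = 11 − 3 = 8 completes the 11 down.
(2,3) = 15 − 14 = 1 completes the 15 across.

8, 6, 1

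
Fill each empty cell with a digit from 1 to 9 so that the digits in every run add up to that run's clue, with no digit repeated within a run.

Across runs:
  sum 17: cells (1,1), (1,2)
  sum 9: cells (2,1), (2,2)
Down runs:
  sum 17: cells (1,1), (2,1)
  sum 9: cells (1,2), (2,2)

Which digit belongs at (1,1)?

9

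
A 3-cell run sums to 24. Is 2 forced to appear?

The only way to make 24 from 3 distinct digits is {7,8,9}, which does not contain 2.

No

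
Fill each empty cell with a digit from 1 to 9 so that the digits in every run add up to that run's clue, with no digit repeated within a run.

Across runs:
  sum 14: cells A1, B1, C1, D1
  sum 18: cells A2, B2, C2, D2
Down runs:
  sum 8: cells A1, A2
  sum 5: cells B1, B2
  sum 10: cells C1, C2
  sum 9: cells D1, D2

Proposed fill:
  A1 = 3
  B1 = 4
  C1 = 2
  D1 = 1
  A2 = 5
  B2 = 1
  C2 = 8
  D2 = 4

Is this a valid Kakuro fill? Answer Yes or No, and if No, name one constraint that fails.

No — the across run A1–D1 sums to 10, not 14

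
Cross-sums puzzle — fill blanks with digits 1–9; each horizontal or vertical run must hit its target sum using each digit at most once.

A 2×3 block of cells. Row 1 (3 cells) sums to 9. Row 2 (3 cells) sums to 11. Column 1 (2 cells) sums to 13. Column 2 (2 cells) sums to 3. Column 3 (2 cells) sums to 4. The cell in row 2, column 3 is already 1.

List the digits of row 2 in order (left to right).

3 in 2 cells must be {1,2}; 4 in 2 cells must be {1,3}.
(1,3) = 4 − 1 = 3 completes the 4 down.
Given what's placed, (2,2) must be 2 to fit the 11 across and 3 down.
(1,2) = 3 − 2 = 1 completes the 3 down.
(2,1) = 11 − 3 = 8 completes the 11 across.
(1,1) = 9 − 4 = 5 completes the 9 across.

8, 2, 1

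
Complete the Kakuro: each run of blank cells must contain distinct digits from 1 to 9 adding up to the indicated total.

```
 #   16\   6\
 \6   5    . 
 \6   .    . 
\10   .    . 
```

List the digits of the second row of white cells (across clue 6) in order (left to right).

6 in 3 cells must be {1,2,3}.
R1C2 = 6 − 5 = 1 completes the 6 across.
Given what's placed, R2C2 must be 2 to fit the 6 across and 6 down.
R3C2 = 6 − 3 = 3 completes the 6 down.
R2C1 = 6 − 2 = 4 completes the 6 across.
R3C1 = 10 − 3 = 7 completes the 10 across.

4, 2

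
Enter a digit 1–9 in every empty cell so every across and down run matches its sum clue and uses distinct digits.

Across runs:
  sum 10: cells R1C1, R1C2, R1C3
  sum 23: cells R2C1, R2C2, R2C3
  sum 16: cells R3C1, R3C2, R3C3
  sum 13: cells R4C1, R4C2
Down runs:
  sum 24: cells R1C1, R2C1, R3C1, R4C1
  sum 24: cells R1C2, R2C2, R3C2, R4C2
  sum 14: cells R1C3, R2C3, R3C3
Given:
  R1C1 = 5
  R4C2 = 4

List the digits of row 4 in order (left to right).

9, 4

23 in 3 cells must be {6,8,9}.
Given what's placed, R1C2 must be 3 to fit the 10 across and 24 down.
R1C3 = 10 − 8 = 2 completes the 10 across.
R4C1 = 13 − 4 = 9 completes the 13 across.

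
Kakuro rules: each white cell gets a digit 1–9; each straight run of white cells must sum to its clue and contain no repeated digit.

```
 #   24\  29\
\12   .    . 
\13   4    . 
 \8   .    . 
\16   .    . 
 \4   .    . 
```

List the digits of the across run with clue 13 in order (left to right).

4 9

16 in 2 cells must be {7,9}; 4 in 2 cells must be {1,3}.
R2C2 = 13 − 4 = 9 completes the 13 across.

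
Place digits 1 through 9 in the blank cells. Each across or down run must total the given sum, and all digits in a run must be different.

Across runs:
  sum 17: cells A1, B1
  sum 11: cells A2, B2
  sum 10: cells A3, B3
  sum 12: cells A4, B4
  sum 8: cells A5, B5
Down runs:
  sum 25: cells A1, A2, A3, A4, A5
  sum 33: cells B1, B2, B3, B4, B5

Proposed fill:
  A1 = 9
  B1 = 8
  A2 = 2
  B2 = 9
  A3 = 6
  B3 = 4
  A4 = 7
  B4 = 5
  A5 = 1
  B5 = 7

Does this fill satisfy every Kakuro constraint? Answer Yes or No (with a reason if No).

Across: 9+8=17; 2+9=11; 6+4=10; 7+5=12; 1+7=8. Down: 9+2+6+7+1=25; 8+9+4+5+7=33. No digit repeats within any run.

Yes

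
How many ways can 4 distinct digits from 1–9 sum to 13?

4 distinct digits from 1–9 sum between 10 and 30.
Enumerating: {1,2,3,7}, {1,2,4,6}, {1,3,4,5}.

3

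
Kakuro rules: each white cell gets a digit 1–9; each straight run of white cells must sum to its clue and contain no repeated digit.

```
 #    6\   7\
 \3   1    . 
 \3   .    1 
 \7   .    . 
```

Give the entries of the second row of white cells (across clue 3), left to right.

2 1

3 in 2 cells must be {1,2}; 6 in 3 cells must be {1,2,3}; 7 in 3 cells must be {1,2,4}.
R1C2 = 3 − 1 = 2 completes the 3 across.
R2C1 = 3 − 1 = 2 completes the 3 across.
R3C1 = 6 − 3 = 3 completes the 6 down.
R3C2 = 7 − 3 = 4 completes the 7 across.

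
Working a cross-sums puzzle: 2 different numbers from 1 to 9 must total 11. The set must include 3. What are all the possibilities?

{3,8}

2 distinct digits from 1–9 sum between 3 and 17.
Keeping only sets containing 3.
Only one set works: {3,8}.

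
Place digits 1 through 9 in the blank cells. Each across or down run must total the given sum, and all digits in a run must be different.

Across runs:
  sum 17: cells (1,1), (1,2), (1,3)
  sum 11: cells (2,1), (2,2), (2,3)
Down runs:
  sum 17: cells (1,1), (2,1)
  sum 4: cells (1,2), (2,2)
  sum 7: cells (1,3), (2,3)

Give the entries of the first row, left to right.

17 in 2 cells must be {8,9}; 4 in 2 cells must be {1,3}.
The 11 across and the 17 down share only 8, so (2,1) = 8.
Given what's placed, (2,2) must be 1 to fit the 11 across and 4 down.
(2,3) = 11 − 9 = 2 completes the 11 across.
(1,1) = 17 − 8 = 9 completes the 17 down.
(1,2) = 4 − 1 = 3 completes the 4 down.
(1,3) = 17 − 12 = 5 completes the 17 across.

9 3 5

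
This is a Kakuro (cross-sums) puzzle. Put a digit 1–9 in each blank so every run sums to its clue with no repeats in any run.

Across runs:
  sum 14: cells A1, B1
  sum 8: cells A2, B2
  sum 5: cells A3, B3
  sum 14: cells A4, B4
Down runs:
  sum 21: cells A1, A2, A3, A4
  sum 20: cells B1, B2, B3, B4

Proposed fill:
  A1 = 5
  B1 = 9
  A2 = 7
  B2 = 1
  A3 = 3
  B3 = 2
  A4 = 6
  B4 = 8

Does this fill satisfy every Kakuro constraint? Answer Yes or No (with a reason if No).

Across: 5+9=14; 7+1=8; 3+2=5; 6+8=14. Down: 5+7+3+6=21; 9+1+2+8=20. No digit repeats within any run.

Yes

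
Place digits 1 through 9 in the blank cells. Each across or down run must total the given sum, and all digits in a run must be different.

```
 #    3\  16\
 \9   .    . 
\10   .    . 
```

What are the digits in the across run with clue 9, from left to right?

3 in 2 cells must be {1,2}; 16 in 2 cells must be {7,9}.
The 9 across and the 16 down share only 7, so R1C2 = 7.
R2C2 = 16 − 7 = 9 completes the 16 down.
R1C1 = 9 − 7 = 2 completes the 9 across.
R2C1 = 10 − 9 = 1 completes the 10 across.

2 7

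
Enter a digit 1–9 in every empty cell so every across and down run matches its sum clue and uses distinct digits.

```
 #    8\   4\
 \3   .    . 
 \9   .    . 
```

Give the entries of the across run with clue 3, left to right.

3 in 2 cells must be {1,2}; 4 in 2 cells must be {1,3}.
The 3 across and the 4 down share only 1, so R1C2 = 1.
R2C2 = 4 − 1 = 3 completes the 4 down.
R1C1 = 3 − 1 = 2 completes the 3 across.
R2C1 = 9 − 3 = 6 completes the 9 across.

2 1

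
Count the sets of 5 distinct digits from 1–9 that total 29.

8

5 distinct digits from 1–9 sum between 15 and 35.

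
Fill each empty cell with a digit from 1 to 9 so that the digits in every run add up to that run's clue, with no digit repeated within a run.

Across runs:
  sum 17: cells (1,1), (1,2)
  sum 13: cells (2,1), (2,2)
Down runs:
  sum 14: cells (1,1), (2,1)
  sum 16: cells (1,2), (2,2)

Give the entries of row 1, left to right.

17 in 2 cells must be {8,9}; 16 in 2 cells must be {7,9}.
The 17 across and the 16 down share only 9, so (1,2) = 9.
(2,2) = 16 − 9 = 7 completes the 16 down.
(1,1) = 17 − 9 = 8 completes the 17 across.
(2,1) = 13 − 7 = 6 completes the 13 across.

8 9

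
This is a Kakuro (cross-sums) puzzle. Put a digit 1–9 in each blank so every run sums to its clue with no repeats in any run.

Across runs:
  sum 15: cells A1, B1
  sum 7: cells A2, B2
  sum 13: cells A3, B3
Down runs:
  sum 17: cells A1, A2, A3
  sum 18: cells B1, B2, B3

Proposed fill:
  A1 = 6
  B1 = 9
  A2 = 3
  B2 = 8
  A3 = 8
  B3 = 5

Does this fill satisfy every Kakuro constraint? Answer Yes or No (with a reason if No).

No — the across run A2–B2 sums to 11, not 7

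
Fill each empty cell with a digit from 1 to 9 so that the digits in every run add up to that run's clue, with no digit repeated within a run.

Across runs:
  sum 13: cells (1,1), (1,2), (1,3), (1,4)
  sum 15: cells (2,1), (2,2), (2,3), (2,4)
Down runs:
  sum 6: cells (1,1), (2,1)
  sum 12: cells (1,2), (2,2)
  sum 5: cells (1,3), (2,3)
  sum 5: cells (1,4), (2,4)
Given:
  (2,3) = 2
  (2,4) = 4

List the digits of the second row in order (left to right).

1, 8, 2, 4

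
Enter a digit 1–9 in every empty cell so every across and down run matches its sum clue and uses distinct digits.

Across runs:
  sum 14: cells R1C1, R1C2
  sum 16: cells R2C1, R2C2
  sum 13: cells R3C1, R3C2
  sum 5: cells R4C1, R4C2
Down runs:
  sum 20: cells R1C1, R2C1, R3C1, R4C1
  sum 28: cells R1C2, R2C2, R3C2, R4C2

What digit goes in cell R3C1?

16 in 2 cells must be {7,9}.
Only 4 fits R4C2 under both its across sum 5 and down sum 28.
R4C1 = 5 − 4 = 1 completes the 5 across.
Nothing is forced directly, so branch on R1C2, whose candidates are 8 or 9. If R1C2 = 9: that forces R1C1 = 5, after which R2C1 would have to be in {7,9} for the 16 across but in {6,8} for the 20 down — contradiction. So R1C2 = 8.
R1C1 = 14 − 8 = 6 completes the 14 across.
R2C1 = 9: the only remaining digit allowed by both the 16 across and the 20 down.
R2C2 = 16 − 9 = 7 completes the 16 across.
R3C1 = 20 − 16 = 4 completes the 20 down.

4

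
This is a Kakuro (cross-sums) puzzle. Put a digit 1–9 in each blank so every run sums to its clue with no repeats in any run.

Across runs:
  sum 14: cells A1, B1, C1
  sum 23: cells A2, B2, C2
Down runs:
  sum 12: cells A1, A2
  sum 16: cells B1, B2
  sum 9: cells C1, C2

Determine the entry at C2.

6

23 in 3 cells must be {6,8,9}; 16 in 2 cells must be {7,9}.
The 23 across and the 16 down share only 9, so B2 = 9.
B1 = 16 − 9 = 7 completes the 16 down.
Given what's placed, A2 must be 8 to fit the 23 across and 12 down.
C2 = 23 − 17 = 6 completes the 23 across.
A1 = 12 − 8 = 4 completes the 12 down.
C1 = 14 − 11 = 3 completes the 14 across.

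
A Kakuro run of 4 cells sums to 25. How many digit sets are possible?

6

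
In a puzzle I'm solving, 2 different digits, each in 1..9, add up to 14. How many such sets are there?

2

2 distinct digits from 1–9 sum between 3 and 17.
Enumerating: {5,9}, {6,8}.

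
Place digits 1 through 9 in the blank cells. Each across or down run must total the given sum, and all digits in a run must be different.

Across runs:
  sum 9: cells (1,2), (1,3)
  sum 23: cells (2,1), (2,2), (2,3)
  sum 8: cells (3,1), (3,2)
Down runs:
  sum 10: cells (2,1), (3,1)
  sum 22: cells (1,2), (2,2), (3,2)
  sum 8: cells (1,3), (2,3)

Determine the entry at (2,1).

23 in 3 cells must be {6,8,9}.
The 23 across and the 8 down share only 6, so (2,3) = 6.
(1,3) = 8 − 6 = 2 completes the 8 down.
(1,2) = 9 − 2 = 7 completes the 9 across.
(2,2) = 9: the only remaining digit allowed by both the 23 across and the 22 down.
(3,2) = 22 − 16 = 6 completes the 22 down.
(2,1) = 23 − 15 = 8 completes the 23 across.
(3,1) = 8 − 6 = 2 completes the 8 across.

8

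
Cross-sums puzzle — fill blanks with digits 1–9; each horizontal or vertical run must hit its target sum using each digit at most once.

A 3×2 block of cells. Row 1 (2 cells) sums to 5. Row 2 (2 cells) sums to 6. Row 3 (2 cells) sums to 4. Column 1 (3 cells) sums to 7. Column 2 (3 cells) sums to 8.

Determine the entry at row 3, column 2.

3

4 in 2 cells must be {1,3}; 7 in 3 cells must be {1,2,4}.
The 4 across and the 7 down share only 1, so (3,1) = 1.
(3,2) = 4 − 1 = 3 completes the 4 across.
Nothing is forced directly, so branch on (1,1), whose candidates are 2 or 4. If (1,1) = 2: then (1,2) would have to be in {3} for the 5 across but in {1,4} for the 8 down — contradiction. So (1,1) = 4.
(1,2) = 5 − 4 = 1 completes the 5 across.
(2,1) = 7 − 5 = 2 completes the 7 down.
(2,2) = 6 − 2 = 4 completes the 6 across.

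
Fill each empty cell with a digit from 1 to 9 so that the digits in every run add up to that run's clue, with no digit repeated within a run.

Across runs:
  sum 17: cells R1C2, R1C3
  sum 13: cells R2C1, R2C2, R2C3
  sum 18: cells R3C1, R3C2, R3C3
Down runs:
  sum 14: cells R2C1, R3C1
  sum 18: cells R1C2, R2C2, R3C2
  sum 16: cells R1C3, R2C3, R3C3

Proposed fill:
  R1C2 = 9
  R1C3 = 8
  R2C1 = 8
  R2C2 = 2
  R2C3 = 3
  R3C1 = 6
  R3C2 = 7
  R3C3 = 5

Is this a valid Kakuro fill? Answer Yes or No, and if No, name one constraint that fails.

Yes

Across: 9+8=17; 8+2+3=13; 6+7+5=18. Down: 8+6=14; 9+2+7=18; 8+3+5=16. No digit repeats within any run.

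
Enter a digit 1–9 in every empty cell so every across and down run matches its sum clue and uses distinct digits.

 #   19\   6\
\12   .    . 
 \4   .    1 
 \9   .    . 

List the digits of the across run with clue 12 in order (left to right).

9 3

4 in 2 cells must be {1,3}; 6 in 3 cells must be {1,2,3}.
R1C2 = 3: the only remaining digit allowed by both the 12 across and the 6 down.
R2C1 = 4 − 1 = 3 completes the 4 across.
R3C1 = 7: the only remaining digit allowed by both the 9 across and the 19 down.
R3C2 = 9 − 7 = 2 completes the 9 across.
R1C1 = 12 − 3 = 9 completes the 12 across.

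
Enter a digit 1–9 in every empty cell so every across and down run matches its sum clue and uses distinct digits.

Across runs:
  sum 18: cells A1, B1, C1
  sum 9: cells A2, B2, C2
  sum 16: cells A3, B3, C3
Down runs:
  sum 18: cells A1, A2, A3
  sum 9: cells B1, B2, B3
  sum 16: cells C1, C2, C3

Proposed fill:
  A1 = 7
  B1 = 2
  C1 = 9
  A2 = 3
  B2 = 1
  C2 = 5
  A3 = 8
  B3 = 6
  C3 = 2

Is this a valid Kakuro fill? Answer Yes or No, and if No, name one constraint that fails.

Across: 7+2+9=18; 3+1+5=9; 8+6+2=16. Down: 7+3+8=18; 2+1+6=9; 9+5+2=16. No digit repeats within any run.

Yes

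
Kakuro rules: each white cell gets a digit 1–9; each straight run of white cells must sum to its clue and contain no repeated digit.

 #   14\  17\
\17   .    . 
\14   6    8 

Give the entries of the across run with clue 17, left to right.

17 in 2 cells must be {8,9}.
R1C1 = 14 − 6 = 8 completes the 14 down.
R1C2 = 17 − 8 = 9 completes the 17 across.

8 9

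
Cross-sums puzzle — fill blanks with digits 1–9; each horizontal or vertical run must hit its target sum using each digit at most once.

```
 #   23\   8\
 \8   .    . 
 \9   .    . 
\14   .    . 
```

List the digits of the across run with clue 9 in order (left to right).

8 1

23 in 3 cells must be {6,8,9}.
The 8 across and the 23 down share only 6, so R1C1 = 6.
R1C2 = 8 − 6 = 2 completes the 8 across.
Given what's placed, R2C1 must be 8 to fit the 9 across and 23 down.
R2C2 = 9 − 8 = 1 completes the 9 across.
R3C1 = 23 − 14 = 9 completes the 23 down.
R3C2 = 14 − 9 = 5 completes the 14 across.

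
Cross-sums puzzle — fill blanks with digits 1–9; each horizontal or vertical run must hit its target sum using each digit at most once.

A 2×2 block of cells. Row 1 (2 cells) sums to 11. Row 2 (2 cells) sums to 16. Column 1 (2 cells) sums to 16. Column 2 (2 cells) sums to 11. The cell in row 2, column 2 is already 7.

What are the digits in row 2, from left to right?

9 7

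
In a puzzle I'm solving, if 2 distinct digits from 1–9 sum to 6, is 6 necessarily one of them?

No

Counterexample: {1,5} sums to 6 without using 6.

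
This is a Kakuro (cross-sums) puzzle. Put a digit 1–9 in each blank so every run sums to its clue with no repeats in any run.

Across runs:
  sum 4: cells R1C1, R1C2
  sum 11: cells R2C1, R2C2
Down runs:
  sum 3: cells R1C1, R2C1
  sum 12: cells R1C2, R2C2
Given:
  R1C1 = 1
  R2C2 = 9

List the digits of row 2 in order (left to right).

2 9

4 in 2 cells must be {1,3}; 3 in 2 cells must be {1,2}.
R1C2 = 4 − 1 = 3 completes the 4 across.
R2C1 = 11 − 9 = 2 completes the 11 across.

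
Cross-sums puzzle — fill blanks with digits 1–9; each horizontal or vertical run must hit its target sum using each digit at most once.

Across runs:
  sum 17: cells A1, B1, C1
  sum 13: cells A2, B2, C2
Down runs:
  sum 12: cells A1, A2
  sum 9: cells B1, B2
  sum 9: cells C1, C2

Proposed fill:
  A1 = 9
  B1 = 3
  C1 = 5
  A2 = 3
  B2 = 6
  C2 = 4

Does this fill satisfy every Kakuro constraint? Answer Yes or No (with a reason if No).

Yes

Across: 9+3+5=17; 3+6+4=13. Down: 9+3=12; 3+6=9; 5+4=9. No digit repeats within any run.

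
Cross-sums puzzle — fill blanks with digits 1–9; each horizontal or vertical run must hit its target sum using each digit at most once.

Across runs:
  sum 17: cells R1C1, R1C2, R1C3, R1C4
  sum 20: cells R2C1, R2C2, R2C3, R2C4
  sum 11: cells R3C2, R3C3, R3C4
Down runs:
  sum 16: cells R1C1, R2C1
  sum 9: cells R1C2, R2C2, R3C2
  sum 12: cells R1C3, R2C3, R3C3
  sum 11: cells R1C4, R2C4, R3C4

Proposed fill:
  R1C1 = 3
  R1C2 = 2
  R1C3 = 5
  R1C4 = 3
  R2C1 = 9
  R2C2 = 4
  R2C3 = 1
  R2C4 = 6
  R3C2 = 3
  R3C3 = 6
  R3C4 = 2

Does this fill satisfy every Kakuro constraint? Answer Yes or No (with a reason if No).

No — the down run R1C1–R2C1 sums to 12, not 16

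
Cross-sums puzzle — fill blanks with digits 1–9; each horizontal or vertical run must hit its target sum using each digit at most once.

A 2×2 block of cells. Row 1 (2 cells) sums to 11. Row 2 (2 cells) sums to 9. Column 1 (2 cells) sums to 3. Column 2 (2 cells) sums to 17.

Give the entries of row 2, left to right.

1, 8

3 in 2 cells must be {1,2}; 17 in 2 cells must be {8,9}.
The 11 across and the 3 down share only 2, so (1,1) = 2.
(1,2) = 11 − 2 = 9 completes the 11 across.
(2,1) = 3 − 2 = 1 completes the 3 down.
(2,2) = 9 − 1 = 8 completes the 9 across.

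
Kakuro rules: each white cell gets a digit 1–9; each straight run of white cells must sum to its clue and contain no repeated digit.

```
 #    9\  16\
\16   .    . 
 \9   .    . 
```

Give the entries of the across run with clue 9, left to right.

16 in 2 cells must be {7,9}.
The 16 across and the 9 down share only 7, so R1C1 = 7.
R1C2 = 16 − 7 = 9 completes the 16 across.
R2C1 = 9 − 7 = 2 completes the 9 down.
R2C2 = 9 − 2 = 7 completes the 9 across.

2 7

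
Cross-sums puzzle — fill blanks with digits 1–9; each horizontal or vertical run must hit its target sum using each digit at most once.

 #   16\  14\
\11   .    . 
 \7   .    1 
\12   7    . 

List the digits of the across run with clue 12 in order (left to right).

R2C1 = 7 − 1 = 6 completes the 7 across.
R3C2 = 12 − 7 = 5 completes the 12 across.
R1C1 = 16 − 13 = 3 completes the 16 down.
R1C2 = 11 − 3 = 8 completes the 11 across.

7 5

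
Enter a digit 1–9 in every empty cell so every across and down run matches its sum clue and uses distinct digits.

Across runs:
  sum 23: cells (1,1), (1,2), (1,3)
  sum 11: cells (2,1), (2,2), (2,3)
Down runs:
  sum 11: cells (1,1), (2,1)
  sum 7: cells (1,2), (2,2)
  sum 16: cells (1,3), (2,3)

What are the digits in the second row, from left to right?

3, 1, 7

23 in 3 cells must be {6,8,9}; 16 in 2 cells must be {7,9}.
The 23 across and the 7 down share only 6, so (1,2) = 6.
Given what's placed, (1,3) must be 9 to fit the 23 across and 16 down.
(2,2) = 7 − 6 = 1 completes the 7 down.
(2,3) = 16 − 9 = 7 completes the 16 down.
(1,1) = 23 − 15 = 8 completes the 23 across.
(2,1) = 11 − 8 = 3 completes the 11 across.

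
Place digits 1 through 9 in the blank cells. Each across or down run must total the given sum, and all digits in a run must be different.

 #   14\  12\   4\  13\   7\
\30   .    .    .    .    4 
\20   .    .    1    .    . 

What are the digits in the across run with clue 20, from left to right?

5, 4, 1, 7, 3

4 in 2 cells must be {1,3}.
R1C3 = 4 − 1 = 3 completes the 4 down.
R2C5 = 7 − 4 = 3 completes the 7 down.
Nothing is forced directly, so branch on R1C2, whose candidates are 8 or 9. If R1C2 = 9: then R2C2 would have to be in {2,4,5,6,7,8,9} for the 20 across but in {3} for the 12 down — contradiction. So R1C2 = 8.
R2C2 = 12 − 8 = 4 completes the 12 down.
R2C1 = 5: the only remaining digit allowed by both the 20 across and the 14 down.
R2C4 = 20 − 13 = 7 completes the 20 across.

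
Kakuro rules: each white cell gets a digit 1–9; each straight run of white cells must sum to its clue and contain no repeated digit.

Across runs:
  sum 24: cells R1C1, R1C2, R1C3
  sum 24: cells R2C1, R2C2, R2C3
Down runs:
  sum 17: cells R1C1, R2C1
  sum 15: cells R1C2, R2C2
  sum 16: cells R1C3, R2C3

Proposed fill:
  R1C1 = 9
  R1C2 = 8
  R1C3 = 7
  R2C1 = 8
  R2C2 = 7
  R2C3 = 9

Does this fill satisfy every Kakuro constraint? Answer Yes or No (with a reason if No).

Yes

Across: 9+8+7=24; 8+7+9=24. Down: 9+8=17; 8+7=15; 7+9=16. No digit repeats within any run.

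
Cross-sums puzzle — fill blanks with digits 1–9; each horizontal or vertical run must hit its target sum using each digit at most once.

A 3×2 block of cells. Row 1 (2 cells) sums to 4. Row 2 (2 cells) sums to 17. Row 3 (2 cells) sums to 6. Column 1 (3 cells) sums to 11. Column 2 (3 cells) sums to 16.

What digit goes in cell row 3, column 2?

4 in 2 cells must be {1,3}; 17 in 2 cells must be {8,9}.
The 17 across and the 11 down share only 8, so (2,1) = 8.
(2,2) = 17 − 8 = 9 completes the 17 across.
Given what's placed, (1,1) must be 1 to fit the 4 across and 11 down.
(1,2) = 4 − 1 = 3 completes the 4 across.
(3,1) = 11 − 9 = 2 completes the 11 down.
(3,2) = 6 − 2 = 4 completes the 6 across.

4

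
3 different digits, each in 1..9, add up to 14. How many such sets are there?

8

3 distinct digits from 1–9 sum between 6 and 24.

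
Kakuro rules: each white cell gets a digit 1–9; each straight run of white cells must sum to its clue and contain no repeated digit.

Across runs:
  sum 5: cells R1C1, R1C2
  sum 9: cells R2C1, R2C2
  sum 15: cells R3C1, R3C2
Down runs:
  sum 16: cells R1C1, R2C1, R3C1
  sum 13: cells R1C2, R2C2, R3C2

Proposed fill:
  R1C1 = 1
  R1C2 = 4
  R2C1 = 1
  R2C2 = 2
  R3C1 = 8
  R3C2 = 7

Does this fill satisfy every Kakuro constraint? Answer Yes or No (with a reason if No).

No — the down run R1C1–R3C1 sums to 10, not 16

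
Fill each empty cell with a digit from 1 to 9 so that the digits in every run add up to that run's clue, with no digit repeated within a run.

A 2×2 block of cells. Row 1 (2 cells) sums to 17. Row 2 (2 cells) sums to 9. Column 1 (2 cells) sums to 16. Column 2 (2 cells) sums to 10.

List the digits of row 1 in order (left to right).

9, 8

17 in 2 cells must be {8,9}; 16 in 2 cells must be {7,9}.
The 17 across and the 16 down share only 9, so (1,1) = 9.
(1,2) = 17 − 9 = 8 completes the 17 across.
(2,1) = 16 − 9 = 7 completes the 16 down.
(2,2) = 9 − 7 = 2 completes the 9 across.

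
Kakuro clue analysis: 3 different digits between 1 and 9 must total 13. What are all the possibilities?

3 distinct digits from 1–9 sum between 6 and 24.

{1,3,9}; {1,4,8}; {1,5,7}; {2,3,8}; {2,4,7}; {2,5,6}; {3,4,6}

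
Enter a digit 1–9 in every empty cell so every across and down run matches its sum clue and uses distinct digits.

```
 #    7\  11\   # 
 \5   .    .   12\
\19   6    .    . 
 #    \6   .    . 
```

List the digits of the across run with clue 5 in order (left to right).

1 4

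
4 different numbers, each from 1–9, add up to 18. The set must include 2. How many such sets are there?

4 distinct digits from 1–9 sum between 10 and 30.
Keeping only sets containing 2.
Enumerating: {1,2,6,9}, {1,2,7,8}, {2,3,4,9}, {2,3,5,8}, {2,3,6,7}, {2,4,5,7}.

6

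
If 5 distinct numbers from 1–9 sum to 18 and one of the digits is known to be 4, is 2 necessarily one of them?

Every partition of 18 into 5 distinct digits under that restriction includes 2: {1,2,3,4,8}, {1,2,4,5,6}.

Yes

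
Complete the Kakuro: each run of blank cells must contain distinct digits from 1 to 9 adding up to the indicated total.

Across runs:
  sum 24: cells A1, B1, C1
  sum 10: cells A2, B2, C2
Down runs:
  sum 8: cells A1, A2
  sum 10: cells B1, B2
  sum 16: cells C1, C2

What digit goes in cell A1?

7

24 in 3 cells must be {7,8,9}; 16 in 2 cells must be {7,9}.
The 24 across and the 8 down share only 7, so A1 = 7.
Given what's placed, C1 must be 9 to fit the 24 across and 16 down.
A2 = 8 − 7 = 1 completes the 8 down.
C2 = 16 − 9 = 7 completes the 16 down.
B1 = 24 − 16 = 8 completes the 24 across.
B2 = 10 − 8 = 2 completes the 10 across.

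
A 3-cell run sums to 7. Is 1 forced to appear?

Yes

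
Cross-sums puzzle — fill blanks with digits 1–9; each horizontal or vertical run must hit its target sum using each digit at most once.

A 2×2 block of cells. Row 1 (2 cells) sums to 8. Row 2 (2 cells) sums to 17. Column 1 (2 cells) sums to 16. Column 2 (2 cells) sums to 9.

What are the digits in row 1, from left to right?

7 1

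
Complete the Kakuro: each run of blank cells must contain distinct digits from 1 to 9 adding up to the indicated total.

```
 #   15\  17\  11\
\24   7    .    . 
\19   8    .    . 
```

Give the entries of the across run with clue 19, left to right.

8 9 2

24 in 3 cells must be {7,8,9}; 17 in 2 cells must be {8,9}.
Given what's placed, R2C2 must be 9 to fit the 19 across and 17 down.
R2C3 = 19 − 17 = 2 completes the 19 across.
R1C2 = 17 − 9 = 8 completes the 17 down.
R1C3 = 24 − 15 = 9 completes the 24 across.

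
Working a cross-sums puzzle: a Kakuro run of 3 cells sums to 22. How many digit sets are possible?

2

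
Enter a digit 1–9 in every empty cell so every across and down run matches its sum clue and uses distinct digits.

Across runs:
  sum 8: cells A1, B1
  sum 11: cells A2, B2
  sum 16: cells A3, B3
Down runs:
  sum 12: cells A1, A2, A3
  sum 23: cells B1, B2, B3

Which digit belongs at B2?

8

16 in 2 cells must be {7,9}; 23 in 3 cells must be {6,8,9}.
The 8 across and the 23 down share only 6, so B1 = 6.
Given what's placed, B3 must be 9 to fit the 16 across and 23 down.
A1 = 8 − 6 = 2 completes the 8 across.
B2 = 23 − 15 = 8 completes the 23 down.
A3 = 16 − 9 = 7 completes the 16 across.
A2 = 11 − 8 = 3 completes the 11 across.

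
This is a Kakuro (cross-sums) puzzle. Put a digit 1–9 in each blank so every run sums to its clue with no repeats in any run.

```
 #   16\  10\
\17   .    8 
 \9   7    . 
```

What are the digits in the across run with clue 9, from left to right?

17 in 2 cells must be {8,9}; 16 in 2 cells must be {7,9}.
R1C1 = 17 − 8 = 9 completes the 17 across.
R2C2 = 9 − 7 = 2 completes the 9 across.

7 2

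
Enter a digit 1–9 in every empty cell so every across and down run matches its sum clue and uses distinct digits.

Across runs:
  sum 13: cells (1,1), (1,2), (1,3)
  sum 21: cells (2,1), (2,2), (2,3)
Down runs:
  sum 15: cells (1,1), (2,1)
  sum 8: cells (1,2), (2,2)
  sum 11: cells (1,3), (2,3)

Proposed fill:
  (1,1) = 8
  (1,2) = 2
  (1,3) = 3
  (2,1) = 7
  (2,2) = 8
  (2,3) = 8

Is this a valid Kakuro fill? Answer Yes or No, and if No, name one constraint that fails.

No — the across run (2,1)–(2,3) sums to 23, not 21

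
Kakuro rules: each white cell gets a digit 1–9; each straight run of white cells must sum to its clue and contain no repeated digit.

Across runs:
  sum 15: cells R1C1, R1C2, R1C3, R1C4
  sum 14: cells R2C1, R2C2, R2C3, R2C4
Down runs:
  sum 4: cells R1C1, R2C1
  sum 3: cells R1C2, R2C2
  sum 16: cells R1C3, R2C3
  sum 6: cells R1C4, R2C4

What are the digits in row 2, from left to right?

4 in 2 cells must be {1,3}; 3 in 2 cells must be {1,2}; 16 in 2 cells must be {7,9}.
Only 7 fits R2C3 under both its across sum 14 and down sum 16.
R1C3 = 16 − 7 = 9 completes the 16 down.
Given what's placed, R2C1 must be 1 to fit the 14 across and 4 down.
R2C2 = 2: the only remaining digit allowed by both the 14 across and the 3 down.
R2C4 = 14 − 10 = 4 completes the 14 across.

1, 2, 7, 4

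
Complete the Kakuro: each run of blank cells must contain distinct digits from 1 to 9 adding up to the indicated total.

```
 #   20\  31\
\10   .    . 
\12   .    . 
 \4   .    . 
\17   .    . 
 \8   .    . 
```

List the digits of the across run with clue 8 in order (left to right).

2 6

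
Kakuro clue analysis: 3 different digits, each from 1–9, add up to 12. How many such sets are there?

7

3 distinct digits from 1–9 sum between 6 and 24.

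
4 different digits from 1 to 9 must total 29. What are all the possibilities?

{5,7,8,9}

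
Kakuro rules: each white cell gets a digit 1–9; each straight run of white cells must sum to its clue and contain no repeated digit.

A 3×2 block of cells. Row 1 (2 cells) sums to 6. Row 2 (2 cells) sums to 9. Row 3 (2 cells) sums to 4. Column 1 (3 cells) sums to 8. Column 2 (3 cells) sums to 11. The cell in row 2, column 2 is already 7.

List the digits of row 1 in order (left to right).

5 1

4 in 2 cells must be {1,3}.
(1,2) = 1: the only remaining digit allowed by both the 6 across and the 11 down.
(2,1) = 9 − 7 = 2 completes the 9 across.
(3,1) = 1: the only remaining digit allowed by both the 4 across and the 8 down.
(3,2) = 4 − 1 = 3 completes the 4 across.
(1,1) = 6 − 1 = 5 completes the 6 across.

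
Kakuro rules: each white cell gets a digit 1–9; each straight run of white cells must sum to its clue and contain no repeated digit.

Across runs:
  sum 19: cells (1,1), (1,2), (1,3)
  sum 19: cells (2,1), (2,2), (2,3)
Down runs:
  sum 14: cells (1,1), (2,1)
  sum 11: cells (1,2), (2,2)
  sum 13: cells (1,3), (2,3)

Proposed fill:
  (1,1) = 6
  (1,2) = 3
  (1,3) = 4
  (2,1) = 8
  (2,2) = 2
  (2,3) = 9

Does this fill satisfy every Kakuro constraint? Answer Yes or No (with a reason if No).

No — the across run (1,1)–(1,3) sums to 13, not 19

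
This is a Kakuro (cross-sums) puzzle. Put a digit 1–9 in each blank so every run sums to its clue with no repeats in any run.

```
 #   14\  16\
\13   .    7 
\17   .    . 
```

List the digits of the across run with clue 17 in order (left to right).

17 in 2 cells must be {8,9}; 16 in 2 cells must be {7,9}.
R1C1 = 13 − 7 = 6 completes the 13 across.
R2C1 = 14 − 6 = 8 completes the 14 down.
R2C2 = 17 − 8 = 9 completes the 17 across.

8 9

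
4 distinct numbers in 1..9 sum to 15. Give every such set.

{1,2,3,9}; {1,2,4,8}; {1,2,5,7}; {1,3,4,7}; {1,3,5,6}; {2,3,4,6}

4 distinct digits from 1–9 sum between 10 and 30.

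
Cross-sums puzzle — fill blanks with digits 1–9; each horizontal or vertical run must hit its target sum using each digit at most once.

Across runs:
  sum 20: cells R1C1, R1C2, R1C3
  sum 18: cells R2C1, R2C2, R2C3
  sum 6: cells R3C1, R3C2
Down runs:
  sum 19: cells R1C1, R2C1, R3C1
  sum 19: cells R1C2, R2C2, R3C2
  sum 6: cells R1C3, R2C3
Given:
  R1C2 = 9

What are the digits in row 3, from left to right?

4 2

Nothing is forced directly, so branch on R3C2, whose candidates are 2 or 4. If R3C2 = 4: that forces R2C2 = 6, R3C1 = 2, R1C1 = 8, after which R1C3 would have to be in {3} for the 20 across but in {1,2,4,5} for the 6 down — contradiction. So R3C2 = 2.
R2C2 = 19 − 11 = 8 completes the 19 down.
R3C1 = 6 − 2 = 4 completes the 6 across.
No cell is forced outright now. R2C3 can only be 1 or 4 (the digits allowed by both its 18 across and its 6 down). If R2C3 = 4: then R1C3 would have to be in {3,4,5,6,7,8} for the 20 across but in {2} for the 6 down — contradiction. So R2C3 = 1.
R1C3 = 6 − 1 = 5 completes the 6 down.
R2C1 = 18 − 9 = 9 completes the 18 across.
R1C1 = 20 − 14 = 6 completes the 20 across.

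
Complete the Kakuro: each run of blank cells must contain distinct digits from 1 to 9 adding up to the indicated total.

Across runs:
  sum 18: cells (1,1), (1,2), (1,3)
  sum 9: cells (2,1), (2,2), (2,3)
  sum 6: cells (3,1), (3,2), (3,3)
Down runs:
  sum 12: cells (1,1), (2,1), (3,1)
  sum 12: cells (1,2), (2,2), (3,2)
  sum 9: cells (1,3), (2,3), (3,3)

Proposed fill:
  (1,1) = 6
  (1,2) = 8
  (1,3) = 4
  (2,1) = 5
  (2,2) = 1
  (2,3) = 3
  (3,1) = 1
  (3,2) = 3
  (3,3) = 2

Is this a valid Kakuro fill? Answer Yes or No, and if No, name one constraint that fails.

Across: 6+8+4=18; 5+1+3=9; 1+3+2=6. Down: 6+5+1=12; 8+1+3=12; 4+3+2=9. No digit repeats within any run.

Yes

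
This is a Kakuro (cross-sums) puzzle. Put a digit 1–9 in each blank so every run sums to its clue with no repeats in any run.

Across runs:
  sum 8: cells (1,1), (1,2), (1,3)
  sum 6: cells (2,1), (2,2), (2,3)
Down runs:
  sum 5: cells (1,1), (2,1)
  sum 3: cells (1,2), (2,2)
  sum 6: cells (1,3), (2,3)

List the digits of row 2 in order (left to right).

3 2 1

6 in 3 cells must be {1,2,3}; 3 in 2 cells must be {1,2}.
Nothing is forced directly, so branch on (1,2), whose candidates are 1 or 2. If (1,2) = 2: that forces (1,1) = 1, (1,3) = 5, after which (2,1) would have to be in {1,2,3} for the 6 across but in {4} for the 5 down — contradiction. So (1,2) = 1.
(2,2) = 3 − 1 = 2 completes the 3 down.
Given what's placed, (2,3) must be 1 to fit the 6 across and 6 down.
(1,3) = 6 − 1 = 5 completes the 6 down.
(2,1) = 6 − 3 = 3 completes the 6 across.
(1,1) = 8 − 6 = 2 completes the 8 across.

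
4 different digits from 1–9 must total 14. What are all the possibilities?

{1,2,3,8}; {1,2,4,7}; {1,2,5,6}; {1,3,4,6}; {2,3,4,5}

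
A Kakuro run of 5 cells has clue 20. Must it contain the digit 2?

No

Counterexample: {1,3,4,5,7} sums to 20 without using 2.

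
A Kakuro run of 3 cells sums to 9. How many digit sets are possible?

3

3 distinct digits from 1–9 sum between 6 and 24.
Enumerating: {1,2,6}, {1,3,5}, {2,3,4}.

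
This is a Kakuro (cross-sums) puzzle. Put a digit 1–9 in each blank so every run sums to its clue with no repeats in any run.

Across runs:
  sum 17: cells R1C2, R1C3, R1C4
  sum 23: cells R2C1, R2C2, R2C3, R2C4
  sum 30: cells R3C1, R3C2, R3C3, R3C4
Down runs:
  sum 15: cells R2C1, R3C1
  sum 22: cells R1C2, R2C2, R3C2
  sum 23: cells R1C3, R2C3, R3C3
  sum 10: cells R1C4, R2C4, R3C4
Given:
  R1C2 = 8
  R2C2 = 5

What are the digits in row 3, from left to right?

30 in 4 cells must be {6,7,8,9}; 23 in 3 cells must be {6,8,9}.
R1C3 = 6: the only remaining digit allowed by both the 17 across and the 23 down.
R1C4 = 17 − 14 = 3 completes the 17 across.
R3C2 = 22 − 13 = 9 completes the 22 down.
Given what's placed, R3C3 must be 8 to fit the 30 across and 23 down.
Given what's placed, R3C4 must be 6 to fit the 30 across and 10 down.
R2C3 = 23 − 14 = 9 completes the 23 down.
R2C4 = 10 − 9 = 1 completes the 10 down.
R3C1 = 30 − 23 = 7 completes the 30 across.

7 9 8 6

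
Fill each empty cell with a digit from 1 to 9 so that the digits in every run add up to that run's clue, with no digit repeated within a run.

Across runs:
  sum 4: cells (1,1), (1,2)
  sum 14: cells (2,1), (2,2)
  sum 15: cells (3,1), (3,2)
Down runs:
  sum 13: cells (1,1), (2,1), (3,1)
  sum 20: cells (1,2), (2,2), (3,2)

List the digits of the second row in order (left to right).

4 in 2 cells must be {1,3}.
The 4 across and the 20 down share only 3, so (1,2) = 3.
(1,1) = 4 − 3 = 1 completes the 4 across.
Nothing is forced directly, so branch on (2,2), whose candidates are 8 or 9. If (2,2) = 8: then (2,1) would have to be in {6} for the 14 across but in {3,4,5,7,8,9} for the 13 down — contradiction. So (2,2) = 9.
(2,1) = 14 − 9 = 5 completes the 14 across.
(3,1) = 13 − 6 = 7 completes the 13 down.
(3,2) = 15 − 7 = 8 completes the 15 across.

5 9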